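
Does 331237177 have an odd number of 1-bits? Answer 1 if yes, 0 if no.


0b10011101111100100011100111001 has 17 ones => parity 1

1


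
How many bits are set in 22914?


0b101100110000010 has 6 set bits

6


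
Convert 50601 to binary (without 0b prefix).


50601 = 1100010110101001 in binary

1100010110101001


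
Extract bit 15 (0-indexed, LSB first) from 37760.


0b1001001110000000, position 15 = 1

1


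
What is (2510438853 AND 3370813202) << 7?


Step 1: 2510438853 & 3370813202 = 2158100736
Step 2: 2158100736 << 7 = 276236894208

276236894208


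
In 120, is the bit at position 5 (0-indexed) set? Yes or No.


0b1111000, bit 5 = 1. Yes

Yes


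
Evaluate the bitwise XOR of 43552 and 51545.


0b1010101000100000 ^ 0b1100100101011001 = 0b110001101111001 = 25465

25465


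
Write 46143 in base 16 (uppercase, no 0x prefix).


46143 = B43F hex

B43F


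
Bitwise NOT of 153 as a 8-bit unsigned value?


~0b10011001 = 0b1100110 = 102 (8-bit unsigned)

102


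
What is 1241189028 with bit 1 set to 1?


1241189028 | (1 << 1) = 1241189028 | 2 = 1241189030

1241189030


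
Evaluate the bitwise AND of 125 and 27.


0b1111101 & 0b11011 = 0b11001 = 25

25


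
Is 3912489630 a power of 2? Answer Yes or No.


0b11101001001100111101101010011110. Multiple bits set => No

No


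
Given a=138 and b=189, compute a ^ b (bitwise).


138 ^ 189 = 55

55


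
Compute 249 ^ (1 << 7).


249 ^ (1 << 7) = 249 ^ 128 = 121

121


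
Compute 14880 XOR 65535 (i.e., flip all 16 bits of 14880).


14880 ^ 65535 = 50655

50655


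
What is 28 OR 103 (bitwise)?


0b11100 | 0b1100111 = 0b1111111 = 127

127


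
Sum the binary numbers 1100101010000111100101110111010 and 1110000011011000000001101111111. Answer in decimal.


1100101010000111100101110111010 + 1110000011011000000001101111111 = 11010101101011111100111100111001 = 3585068857

3585068857


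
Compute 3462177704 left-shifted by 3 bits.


0b11001110010111001010001110101000 << 3 = 0b11001110010111001010001110101000000 = 27697421632

27697421632


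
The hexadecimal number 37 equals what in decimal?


37 hex = 55 decimal

55


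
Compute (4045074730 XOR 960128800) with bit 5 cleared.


Step 1: 4045074730 ^ 960128800 = 3357578762
Step 2: 3357578762 & ~(1 << 5) = 3357578762

3357578762


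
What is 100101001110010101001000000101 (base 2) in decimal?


100101001110010101001000000101 in decimal = 624513541

624513541


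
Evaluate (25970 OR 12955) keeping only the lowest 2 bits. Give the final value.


Step 1: 25970 | 12955 = 30715
Step 2: 30715 & 3 = 3

3


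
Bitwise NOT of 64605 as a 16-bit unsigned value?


~0b1111110001011101 = 0b1110100010 = 930 (16-bit unsigned)

930


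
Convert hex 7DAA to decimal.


7DAA hex = 32170 decimal

32170


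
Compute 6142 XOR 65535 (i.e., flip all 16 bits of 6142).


6142 ^ 65535 = 59393

59393


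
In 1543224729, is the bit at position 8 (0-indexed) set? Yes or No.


0b1011011111110111011110110011001, bit 8 = 1. Yes

Yes


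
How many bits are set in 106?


0b1101010 has 4 set bits

4


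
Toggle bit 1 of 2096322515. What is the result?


2096322515 ^ (1 << 1) = 2096322515 ^ 2 = 2096322513

2096322513


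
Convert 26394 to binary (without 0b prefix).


26394 = 110011100011010 in binary

110011100011010


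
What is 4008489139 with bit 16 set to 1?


4008489139 | (1 << 16) = 4008489139 | 65536 = 4008554675

4008554675


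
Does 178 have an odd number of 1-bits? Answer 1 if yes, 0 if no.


0b10110010 has 4 ones => parity 0

0


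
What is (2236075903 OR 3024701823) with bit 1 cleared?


Step 1: 2236075903 | 3024701823 = 3041906559
Step 2: 3041906559 & ~(1 << 1) = 3041906557

3041906557


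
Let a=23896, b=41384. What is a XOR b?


23896 ^ 41384 = 64752

64752


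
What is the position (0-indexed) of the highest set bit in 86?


0b1010110. Highest set bit at position 6

6


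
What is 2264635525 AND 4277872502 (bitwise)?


0b10000110111110111001100010000101 & 0b11111110111110110010011101110110 = 0b10000110111110110000000000000100 = 2264596484

2264596484


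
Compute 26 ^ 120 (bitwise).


0b11010 ^ 0b1111000 = 0b1100010 = 98

98


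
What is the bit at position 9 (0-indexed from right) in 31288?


0b111101000111000, position 9 = 1

1


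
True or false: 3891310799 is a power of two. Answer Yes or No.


0b11100111111100001011000011001111. Multiple bits set => No

No


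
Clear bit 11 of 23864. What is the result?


23864 & ~(1 << 11) = 21816

21816


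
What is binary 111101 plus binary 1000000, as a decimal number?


111101 + 1000000 = 1111101 = 125

125


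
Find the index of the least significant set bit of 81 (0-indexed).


0b1010001. Lowest set bit at position 0

0


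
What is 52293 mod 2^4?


52293 & 15 = 5

5


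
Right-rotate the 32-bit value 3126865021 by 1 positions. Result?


Rotate 0b10111010011000000010110001111101 right by 1 (32-bit) = 0b11011101001100000001011000111110 = 3710916158

3710916158


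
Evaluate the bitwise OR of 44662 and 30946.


0b1010111001110110 | 0b111100011100010 = 0b1111111011110110 = 65270

65270


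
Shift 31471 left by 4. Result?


0b111101011101111 << 4 = 0b1111010111011110000 = 503536

503536


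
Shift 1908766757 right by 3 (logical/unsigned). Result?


0b1110001110001010111100000100101 >> 3 = 0b1110001110001010111100000100 = 238595844

238595844


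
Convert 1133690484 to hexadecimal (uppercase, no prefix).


1133690484 = 4392BE74 hex

4392BE74


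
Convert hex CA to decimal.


CA hex = 202 decimal

202


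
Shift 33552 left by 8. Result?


0b1000001100010000 << 8 = 0b100000110001000000000000 = 8589312

8589312


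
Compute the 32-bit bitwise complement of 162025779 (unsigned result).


~0b1001101010000101000100110011 = 0b11110110010101111010111011001100 = 4132941516 (32-bit unsigned)

4132941516


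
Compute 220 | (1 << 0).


220 | (1 << 0) = 220 | 1 = 221

221


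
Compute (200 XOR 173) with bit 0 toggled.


Step 1: 200 ^ 173 = 101
Step 2: 101 ^ (1 << 0) = 101 ^ 1 = 100

100


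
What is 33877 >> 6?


0b1000010001010101 >> 6 = 0b1000010001 = 529

529


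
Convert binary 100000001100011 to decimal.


100000001100011 in decimal = 16483

16483


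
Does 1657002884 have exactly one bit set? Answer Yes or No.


0b1100010110000111101101110000100. Multiple bits set => No

No


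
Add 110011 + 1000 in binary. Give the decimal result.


110011 + 1000 = 111011 = 59

59


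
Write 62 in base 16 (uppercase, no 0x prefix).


62 = 3E hex

3E


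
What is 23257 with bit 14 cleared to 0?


23257 & ~(1 << 14) = 6873

6873


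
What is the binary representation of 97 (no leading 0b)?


97 = 1100001 in binary

1100001


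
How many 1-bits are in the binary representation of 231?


0b11100111 has 6 set bits

6


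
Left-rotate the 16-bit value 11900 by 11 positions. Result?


Rotate 0b10111001111100 left by 11 (16-bit) = 0b1110000101110011 = 57715

57715


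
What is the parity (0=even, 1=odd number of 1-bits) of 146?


0b10010010 has 3 ones => parity 1

1


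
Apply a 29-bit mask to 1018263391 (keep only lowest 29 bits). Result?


1018263391 & 536870911 = 481392479

481392479


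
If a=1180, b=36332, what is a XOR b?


1180 ^ 36332 = 35184

35184


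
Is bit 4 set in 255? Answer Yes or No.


0b11111111, bit 4 = 1. Yes

Yes


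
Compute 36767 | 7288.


0b1000111110011111 | 0b1110001111000 = 0b1001111111111111 = 40959

40959


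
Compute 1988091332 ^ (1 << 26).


1988091332 ^ (1 << 26) = 1988091332 ^ 67108864 = 1920982468

1920982468


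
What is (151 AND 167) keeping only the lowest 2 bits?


Step 1: 151 & 167 = 135
Step 2: 135 & 3 = 3

3


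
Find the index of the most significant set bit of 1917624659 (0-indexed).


0b1110010010011001010000101010011. Highest set bit at position 30

30


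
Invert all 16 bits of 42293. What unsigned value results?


42293 ^ 65535 = 23242

23242


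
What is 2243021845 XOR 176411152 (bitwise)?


0b10000101101100011100110000010101 ^ 0b1010100000111101001000010000 = 0b10001111001100100001111000000101 = 2402426373

2402426373


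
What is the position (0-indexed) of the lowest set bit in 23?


0b10111. Lowest set bit at position 0

0


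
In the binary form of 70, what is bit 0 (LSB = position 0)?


0b1000110, position 0 = 0

0


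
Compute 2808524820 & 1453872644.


0b10100111011001101011000000010100 & 0b1010110101010000101011000000100 = 0b110001000000001000000000100 = 102764548

102764548


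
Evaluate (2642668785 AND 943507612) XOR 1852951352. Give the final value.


Step 1: 2642668785 & 943507612 = 402704528
Step 2: 402704528 ^ 1852951352 = 1987117992

1987117992


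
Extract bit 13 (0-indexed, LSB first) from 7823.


0b1111010001111, position 13 = 0

0


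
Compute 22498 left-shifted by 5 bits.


0b101011111100010 << 5 = 0b10101111110001000000 = 719936

719936


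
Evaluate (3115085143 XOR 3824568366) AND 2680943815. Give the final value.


Step 1: 3115085143 ^ 3824568366 = 1515857273
Step 2: 1515857273 & 2680943815 = 441066561

441066561


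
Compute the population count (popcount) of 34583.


0b1000011100010111 has 8 set bits

8


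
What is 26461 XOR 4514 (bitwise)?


0b110011101011101 ^ 0b1000110100010 = 0b111011011111111 = 30463

30463


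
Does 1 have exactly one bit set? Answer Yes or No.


0b1. Only one bit set => Yes

Yes


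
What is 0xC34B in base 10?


C34B hex = 49995 decimal

49995


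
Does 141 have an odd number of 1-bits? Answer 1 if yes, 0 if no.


0b10001101 has 4 ones => parity 0

0


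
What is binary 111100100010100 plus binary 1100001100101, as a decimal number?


111100100010100 + 1100001100101 = 1001000101111001 = 37241

37241


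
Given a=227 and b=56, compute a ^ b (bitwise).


227 ^ 56 = 219

219


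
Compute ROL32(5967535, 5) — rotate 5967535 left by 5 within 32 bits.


Rotate 0b10110110000111010101111 left by 5 (32-bit) = 0b1011011000011101010111100000 = 190961120

190961120


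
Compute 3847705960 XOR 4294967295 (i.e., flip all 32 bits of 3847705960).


3847705960 ^ 4294967295 = 447261335

447261335


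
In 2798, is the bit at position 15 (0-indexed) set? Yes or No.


0b101011101110, bit 15 = 0. No

No


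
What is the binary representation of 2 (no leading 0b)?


2 = 10 in binary

10


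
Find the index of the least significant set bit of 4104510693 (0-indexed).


0b11110100101001011101110011100101. Lowest set bit at position 0

0


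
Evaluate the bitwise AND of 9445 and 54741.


0b10010011100101 & 0b1101010111010101 = 0b10011000101 = 1221

1221


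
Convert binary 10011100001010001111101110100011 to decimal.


10011100001010001111101110100011 in decimal = 2619931555

2619931555


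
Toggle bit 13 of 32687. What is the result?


32687 ^ (1 << 13) = 32687 ^ 8192 = 24495

24495


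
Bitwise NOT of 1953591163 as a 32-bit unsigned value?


~0b1110100011100010110111101111011 = 0b10001011100011101001000010000100 = 2341376132 (32-bit unsigned)

2341376132


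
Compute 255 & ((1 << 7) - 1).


255 & 127 = 127

127


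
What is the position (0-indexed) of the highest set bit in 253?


0b11111101. Highest set bit at position 7

7


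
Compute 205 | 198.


0b11001101 | 0b11000110 = 0b11001111 = 207

207


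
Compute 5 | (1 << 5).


5 | (1 << 5) = 5 | 32 = 37

37


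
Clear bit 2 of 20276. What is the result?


20276 & ~(1 << 2) = 20272

20272


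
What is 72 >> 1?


0b1001000 >> 1 = 0b100100 = 36

36


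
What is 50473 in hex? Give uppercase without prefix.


50473 = C529 hex

C529


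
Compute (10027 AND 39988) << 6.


Step 1: 10027 & 39988 = 1056
Step 2: 1056 << 6 = 67584

67584


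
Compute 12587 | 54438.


0b11000100101011 | 0b1101010010100110 = 0b1111010110101111 = 62895

62895


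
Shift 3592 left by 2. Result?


0b111000001000 << 2 = 0b11100000100000 = 14368

14368


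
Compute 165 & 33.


0b10100101 & 0b100001 = 0b100001 = 33

33


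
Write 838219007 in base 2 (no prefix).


838219007 = 110001111101100011010011111111 in binary

110001111101100011010011111111


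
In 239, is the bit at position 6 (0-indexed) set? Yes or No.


0b11101111, bit 6 = 1. Yes

Yes


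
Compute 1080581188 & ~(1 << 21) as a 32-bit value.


1080581188 & ~(1 << 21) = 1078484036

1078484036


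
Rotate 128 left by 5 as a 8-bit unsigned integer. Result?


Rotate 0b10000000 left by 5 (8-bit) = 0b10000 = 16

16


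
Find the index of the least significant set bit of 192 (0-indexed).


0b11000000. Lowest set bit at position 6

6


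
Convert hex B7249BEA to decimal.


B7249BEA hex = 3072629738 decimal

3072629738


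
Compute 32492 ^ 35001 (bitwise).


0b111111011101100 ^ 0b1000100010111001 = 0b1111011001010101 = 63061

63061


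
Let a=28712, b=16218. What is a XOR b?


28712 ^ 16218 = 20338

20338


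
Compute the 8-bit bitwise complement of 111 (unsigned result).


~0b1101111 = 0b10010000 = 144 (8-bit unsigned)

144


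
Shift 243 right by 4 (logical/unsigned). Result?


0b11110011 >> 4 = 0b1111 = 15

15


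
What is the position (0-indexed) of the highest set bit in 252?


0b11111100. Highest set bit at position 7

7


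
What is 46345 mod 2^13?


46345 & 8191 = 5385

5385


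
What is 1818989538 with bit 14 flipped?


1818989538 ^ (1 << 14) = 1818989538 ^ 16384 = 1819005922

1819005922


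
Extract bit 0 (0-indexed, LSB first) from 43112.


0b1010100001101000, position 0 = 0

0


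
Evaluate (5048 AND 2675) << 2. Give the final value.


Step 1: 5048 & 2675 = 560
Step 2: 560 << 2 = 2240

2240


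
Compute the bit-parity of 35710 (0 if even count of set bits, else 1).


0b1000101101111110 has 10 ones => parity 0

0


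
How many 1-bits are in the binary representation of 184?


0b10111000 has 4 set bits

4


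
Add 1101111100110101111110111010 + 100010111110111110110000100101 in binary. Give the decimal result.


1101111100110101111110111010 + 100010111110111110110000100101 = 110000111011110100101111011111 = 820988895

820988895


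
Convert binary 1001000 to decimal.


1001000 in decimal = 72

72


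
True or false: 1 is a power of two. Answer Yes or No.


0b1. Only one bit set => Yes

Yes


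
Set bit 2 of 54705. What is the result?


54705 | (1 << 2) = 54705 | 4 = 54709

54709


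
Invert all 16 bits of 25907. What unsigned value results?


25907 ^ 65535 = 39628

39628


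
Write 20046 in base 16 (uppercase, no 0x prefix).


20046 = 4E4E hex

4E4E


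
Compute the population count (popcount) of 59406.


0b1110100000001110 has 7 set bits

7


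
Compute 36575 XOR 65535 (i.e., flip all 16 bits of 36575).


36575 ^ 65535 = 28960

28960


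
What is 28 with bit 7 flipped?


28 ^ (1 << 7) = 28 ^ 128 = 156

156


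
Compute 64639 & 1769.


0b1111110001111111 & 0b11011101001 = 0b10001101001 = 1129

1129


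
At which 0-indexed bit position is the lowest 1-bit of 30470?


0b111011100000110. Lowest set bit at position 1

1


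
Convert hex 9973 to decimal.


9973 hex = 39283 decimal

39283


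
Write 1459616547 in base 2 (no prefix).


1459616547 = 1010110111111111111101100100011 in binary

1010110111111111111101100100011


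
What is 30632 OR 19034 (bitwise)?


0b111011110101000 | 0b100101001011010 = 0b111111111111010 = 32762

32762


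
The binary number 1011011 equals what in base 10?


1011011 in decimal = 91

91


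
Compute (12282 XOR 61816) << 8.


Step 1: 12282 ^ 61816 = 56962
Step 2: 56962 << 8 = 14582272

14582272


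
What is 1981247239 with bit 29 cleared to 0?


1981247239 & ~(1 << 29) = 1444376327

1444376327


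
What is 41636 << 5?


0b1010001010100100 << 5 = 0b101000101010010000000 = 1332352

1332352


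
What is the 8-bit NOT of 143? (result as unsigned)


~0b10001111 = 0b1110000 = 112 (8-bit unsigned)

112


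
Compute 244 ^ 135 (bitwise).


0b11110100 ^ 0b10000111 = 0b1110011 = 115

115


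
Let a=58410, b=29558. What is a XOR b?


58410 ^ 29558 = 38748

38748


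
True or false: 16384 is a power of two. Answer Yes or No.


0b100000000000000. Only one bit set => Yes

Yes


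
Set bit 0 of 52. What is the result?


52 | (1 << 0) = 52 | 1 = 53

53


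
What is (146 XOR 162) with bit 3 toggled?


Step 1: 146 ^ 162 = 48
Step 2: 48 ^ (1 << 3) = 48 ^ 8 = 56

56


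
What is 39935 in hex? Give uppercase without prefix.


39935 = 9BFF hex

9BFF


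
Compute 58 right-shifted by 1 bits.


0b111010 >> 1 = 0b11101 = 29

29


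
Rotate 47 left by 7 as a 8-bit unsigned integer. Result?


Rotate 0b101111 left by 7 (8-bit) = 0b10010111 = 151

151


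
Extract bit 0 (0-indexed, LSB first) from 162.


0b10100010, position 0 = 0

0


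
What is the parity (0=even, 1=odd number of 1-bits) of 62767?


0b1111010100101111 has 11 ones => parity 1

1


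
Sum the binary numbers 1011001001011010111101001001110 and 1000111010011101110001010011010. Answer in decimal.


1011001001011010111101001001110 + 1000111010011101110001010011010 = 10100000011111000101110011101000 = 2692504808

2692504808


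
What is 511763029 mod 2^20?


511763029 & 1048575 = 57941

57941


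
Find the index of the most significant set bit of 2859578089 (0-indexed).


0b10101010011100011011001011101001. Highest set bit at position 31

31


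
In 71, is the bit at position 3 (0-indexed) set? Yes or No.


0b1000111, bit 3 = 0. No

No


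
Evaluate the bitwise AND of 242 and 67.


0b11110010 & 0b1000011 = 0b1000010 = 66

66


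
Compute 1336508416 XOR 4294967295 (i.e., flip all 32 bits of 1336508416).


1336508416 ^ 4294967295 = 2958458879

2958458879


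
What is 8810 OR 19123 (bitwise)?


0b10001001101010 | 0b100101010110011 = 0b110101011111011 = 27387

27387


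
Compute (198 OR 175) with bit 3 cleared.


Step 1: 198 | 175 = 239
Step 2: 239 & ~(1 << 3) = 231

231


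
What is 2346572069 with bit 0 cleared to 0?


2346572069 & ~(1 << 0) = 2346572068

2346572068


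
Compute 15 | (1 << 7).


15 | (1 << 7) = 15 | 128 = 143

143


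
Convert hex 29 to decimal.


29 hex = 41 decimal

41


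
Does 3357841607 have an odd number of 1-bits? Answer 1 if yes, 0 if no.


0b11001000001001001001100011000111 has 13 ones => parity 1

1


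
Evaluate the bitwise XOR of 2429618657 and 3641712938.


0b10010000110100010000100111100001 ^ 0b11011001000100000010000100101010 = 0b1001001110000010010100011001011 = 1237395659

1237395659


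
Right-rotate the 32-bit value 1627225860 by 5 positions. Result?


Rotate 0b1100000111111010111111100000100 right by 5 (32-bit) = 0b100011000001111110101111111000 = 587721720

587721720


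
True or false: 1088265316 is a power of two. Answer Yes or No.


0b1000000110111011001110001100100. Multiple bits set => No

No


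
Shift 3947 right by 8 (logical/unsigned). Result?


0b111101101011 >> 8 = 0b1111 = 15

15


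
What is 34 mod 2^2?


34 & 3 = 2

2


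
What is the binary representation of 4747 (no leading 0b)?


4747 = 1001010001011 in binary

1001010001011


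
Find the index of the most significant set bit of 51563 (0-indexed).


0b1100100101101011. Highest set bit at position 15

15


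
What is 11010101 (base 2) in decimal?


11010101 in decimal = 213

213


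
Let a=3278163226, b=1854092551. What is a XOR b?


3278163226 ^ 1854092551 = 2917660701

2917660701


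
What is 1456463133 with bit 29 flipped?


1456463133 ^ (1 << 29) = 1456463133 ^ 536870912 = 1993334045

1993334045


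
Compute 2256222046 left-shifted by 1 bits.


0b10000110011110110011011101011110 << 1 = 0b100001100111101100110111010111100 = 4512444092

4512444092


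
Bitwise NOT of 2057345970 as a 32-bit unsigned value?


~0b1111010101000001001101110110010 = 0b10000101010111110110010001001101 = 2237621325 (32-bit unsigned)

2237621325


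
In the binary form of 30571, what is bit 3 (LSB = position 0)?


0b111011101101011, position 3 = 1

1


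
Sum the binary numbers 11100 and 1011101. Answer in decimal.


11100 + 1011101 = 1111001 = 121

121


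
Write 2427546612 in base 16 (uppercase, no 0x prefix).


2427546612 = 90B16BF4 hex

90B16BF4


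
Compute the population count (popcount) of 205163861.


0b1100001110101000110101010101 has 14 set bits

14


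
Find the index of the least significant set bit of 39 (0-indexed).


0b100111. Lowest set bit at position 0

0


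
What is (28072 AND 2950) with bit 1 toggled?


Step 1: 28072 & 2950 = 2432
Step 2: 2432 ^ (1 << 1) = 2432 ^ 2 = 2434

2434


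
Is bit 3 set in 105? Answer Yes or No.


0b1101001, bit 3 = 1. Yes

Yes


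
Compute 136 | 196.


0b10001000 | 0b11000100 = 0b11001100 = 204

204


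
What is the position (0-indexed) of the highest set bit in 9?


0b1001. Highest set bit at position 3

3


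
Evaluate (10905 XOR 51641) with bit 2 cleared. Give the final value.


Step 1: 10905 ^ 51641 = 58144
Step 2: 58144 & ~(1 << 2) = 58144

58144


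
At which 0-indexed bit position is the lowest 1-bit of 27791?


0b110110010001111. Lowest set bit at position 0

0


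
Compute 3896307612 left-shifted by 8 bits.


0b11101000001111001110111110011100 << 8 = 0b1110100000111100111011111001110000000000 = 997454748672

997454748672


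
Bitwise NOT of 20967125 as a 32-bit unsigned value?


~0b1001111111110111011010101 = 0b11111110110000000001000100101010 = 4274000170 (32-bit unsigned)

4274000170


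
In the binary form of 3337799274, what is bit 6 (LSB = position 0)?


0b11000110111100101100011001101010, position 6 = 1

1


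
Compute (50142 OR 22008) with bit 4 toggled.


Step 1: 50142 | 22008 = 55294
Step 2: 55294 ^ (1 << 4) = 55294 ^ 16 = 55278

55278


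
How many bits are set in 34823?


0b1000100000000111 has 5 set bits

5


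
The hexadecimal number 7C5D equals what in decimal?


7C5D hex = 31837 decimal

31837


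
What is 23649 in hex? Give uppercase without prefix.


23649 = 5C61 hex

5C61


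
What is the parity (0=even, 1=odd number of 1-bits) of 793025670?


0b101111010001001001110010000110 has 14 ones => parity 0

0


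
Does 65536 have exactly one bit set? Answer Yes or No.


0b10000000000000000. Only one bit set => Yes

Yes


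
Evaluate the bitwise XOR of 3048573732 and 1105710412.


0b10110101101101011000101100100100 ^ 0b1000001111001111100110101001100 = 0b11110100010100100100011001101000 = 4099032680

4099032680


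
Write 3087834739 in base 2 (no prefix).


3087834739 = 10111000000011001001111001110011 in binary

10111000000011001001111001110011


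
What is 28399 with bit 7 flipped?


28399 ^ (1 << 7) = 28399 ^ 128 = 28271

28271


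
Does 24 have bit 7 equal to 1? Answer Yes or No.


0b11000, bit 7 = 0. No

No


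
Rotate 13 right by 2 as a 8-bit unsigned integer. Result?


Rotate 0b1101 right by 2 (8-bit) = 0b1000011 = 67

67


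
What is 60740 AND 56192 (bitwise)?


0b1110110101000100 & 0b1101101110000000 = 0b1100100100000000 = 51456

51456


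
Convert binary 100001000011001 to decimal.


100001000011001 in decimal = 16921

16921


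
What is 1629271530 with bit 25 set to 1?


1629271530 | (1 << 25) = 1629271530 | 33554432 = 1662825962

1662825962


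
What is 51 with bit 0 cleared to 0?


51 & ~(1 << 0) = 50

50


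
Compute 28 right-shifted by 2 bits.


0b11100 >> 2 = 0b111 = 7

7


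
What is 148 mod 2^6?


148 & 63 = 20

20


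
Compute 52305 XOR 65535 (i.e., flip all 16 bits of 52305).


52305 ^ 65535 = 13230

13230


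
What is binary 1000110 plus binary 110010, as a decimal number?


1000110 + 110010 = 1111000 = 120

120


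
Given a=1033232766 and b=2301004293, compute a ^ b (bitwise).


1033232766 ^ 2301004293 = 3031657339

3031657339


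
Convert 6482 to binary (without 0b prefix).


6482 = 1100101010010 in binary

1100101010010


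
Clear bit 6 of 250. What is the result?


250 & ~(1 << 6) = 186

186


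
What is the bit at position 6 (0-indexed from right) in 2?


0b10, position 6 = 0

0


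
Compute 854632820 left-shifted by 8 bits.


0b110010111100001010100101110100 << 8 = 0b11001011110000101010010111010000000000 = 218786001920

218786001920


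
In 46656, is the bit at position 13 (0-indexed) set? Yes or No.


0b1011011001000000, bit 13 = 1. Yes

Yes


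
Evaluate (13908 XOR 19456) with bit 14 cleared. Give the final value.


Step 1: 13908 ^ 19456 = 31316
Step 2: 31316 & ~(1 << 14) = 14932

14932


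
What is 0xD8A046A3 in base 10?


D8A046A3 hex = 3634382499 decimal

3634382499


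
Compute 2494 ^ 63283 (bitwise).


0b100110111110 ^ 0b1111011100110011 = 0b1111111010001101 = 65165

65165


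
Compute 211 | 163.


0b11010011 | 0b10100011 = 0b11110011 = 243

243


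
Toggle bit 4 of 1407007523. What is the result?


1407007523 ^ (1 << 4) = 1407007523 ^ 16 = 1407007539

1407007539


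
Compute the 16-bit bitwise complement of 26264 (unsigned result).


~0b110011010011000 = 0b1001100101100111 = 39271 (16-bit unsigned)

39271


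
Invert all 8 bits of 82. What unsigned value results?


82 ^ 255 = 173

173


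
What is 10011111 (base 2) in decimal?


10011111 in decimal = 159

159


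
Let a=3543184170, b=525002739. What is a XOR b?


3543184170 ^ 525002739 = 3430569177

3430569177


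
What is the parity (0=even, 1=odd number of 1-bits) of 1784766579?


0b1101010011000010110000001110011 has 14 ones => parity 0

0


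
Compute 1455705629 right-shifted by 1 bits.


0b1010110110001000100111000011101 >> 1 = 0b101011011000100010011100001110 = 727852814

727852814


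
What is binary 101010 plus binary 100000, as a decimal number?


101010 + 100000 = 1001010 = 74

74


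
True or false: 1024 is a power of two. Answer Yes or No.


0b10000000000. Only one bit set => Yes

Yes


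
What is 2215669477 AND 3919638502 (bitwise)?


0b10000100000100000110111011100101 & 0b11101001101000001110111111100110 = 0b10000000000000000110111011100100 = 2147512036

2147512036


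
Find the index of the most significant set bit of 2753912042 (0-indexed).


0b10100100001001010101110011101010. Highest set bit at position 31

31


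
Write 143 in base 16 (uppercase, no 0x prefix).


143 = 8F hex

8F


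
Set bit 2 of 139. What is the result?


139 | (1 << 2) = 139 | 4 = 143

143


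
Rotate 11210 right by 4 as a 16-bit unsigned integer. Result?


Rotate 0b10101111001010 right by 4 (16-bit) = 0b1010001010111100 = 41660

41660


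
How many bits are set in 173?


0b10101101 has 5 set bits

5


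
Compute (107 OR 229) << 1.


Step 1: 107 | 229 = 239
Step 2: 239 << 1 = 478

478


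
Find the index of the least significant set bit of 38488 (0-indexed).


0b1001011001011000. Lowest set bit at position 3

3


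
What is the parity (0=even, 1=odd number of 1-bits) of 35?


0b100011 has 3 ones => parity 1

1


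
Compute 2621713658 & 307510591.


0b10011100010001000010110011111010 & 0b10010010101000011110100111111 = 0b10000010001000010110000111010 = 272903226

272903226


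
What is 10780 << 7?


0b10101000011100 << 7 = 0b101010000111000000000 = 1379840

1379840


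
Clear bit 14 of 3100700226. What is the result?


3100700226 & ~(1 << 14) = 3100683842

3100683842


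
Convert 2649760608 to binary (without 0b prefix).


2649760608 = 10011101111100000010001101100000 in binary

10011101111100000010001101100000


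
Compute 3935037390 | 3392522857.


0b11101010100010111110011111001110 | 0b11001010001101011100101001101001 = 0b11101010101111111110111111101111 = 3938447343

3938447343


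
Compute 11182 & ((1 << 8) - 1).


11182 & 255 = 174

174


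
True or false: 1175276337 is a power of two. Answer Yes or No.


0b1000110000011010100101100110001. Multiple bits set => No

No


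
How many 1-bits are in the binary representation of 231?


0b11100111 has 6 set bits

6


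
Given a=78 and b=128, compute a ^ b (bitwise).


78 ^ 128 = 206

206


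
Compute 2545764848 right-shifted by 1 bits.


0b10010111101111010100100111110000 >> 1 = 0b1001011110111101010010011111000 = 1272882424

1272882424


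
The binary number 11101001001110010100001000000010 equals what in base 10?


11101001001110010100001000000010 in decimal = 3912843778

3912843778


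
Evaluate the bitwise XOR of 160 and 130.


0b10100000 ^ 0b10000010 = 0b100010 = 34

34


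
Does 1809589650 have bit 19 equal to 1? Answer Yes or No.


0b1101011110111000010010110010010, bit 19 = 1. Yes

Yes


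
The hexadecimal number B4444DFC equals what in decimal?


B4444DFC hex = 3024375292 decimal

3024375292


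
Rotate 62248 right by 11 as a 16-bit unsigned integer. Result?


Rotate 0b1111001100101000 right by 11 (16-bit) = 0b110010100011110 = 25886

25886


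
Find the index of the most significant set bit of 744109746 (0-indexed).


0b101100010110100011011010110010. Highest set bit at position 29

29


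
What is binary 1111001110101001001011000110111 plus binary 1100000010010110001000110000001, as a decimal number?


1111001110101001001011000110111 + 1100000010010110001000110000001 = 11011010000111111010011110111000 = 3659507640

3659507640


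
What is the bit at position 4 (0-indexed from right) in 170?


0b10101010, position 4 = 0

0


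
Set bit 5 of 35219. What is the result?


35219 | (1 << 5) = 35219 | 32 = 35251

35251


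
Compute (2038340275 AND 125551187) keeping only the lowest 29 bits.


Step 1: 2038340275 & 125551187 = 24805907
Step 2: 24805907 & 536870911 = 24805907

24805907


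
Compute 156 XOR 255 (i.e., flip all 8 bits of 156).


156 ^ 255 = 99

99


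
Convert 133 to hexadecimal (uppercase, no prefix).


133 = 85 hex

85


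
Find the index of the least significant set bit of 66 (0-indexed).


0b1000010. Lowest set bit at position 1

1


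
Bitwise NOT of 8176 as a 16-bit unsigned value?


~0b1111111110000 = 0b1110000000001111 = 57359 (16-bit unsigned)

57359


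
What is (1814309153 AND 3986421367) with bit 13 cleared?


Step 1: 1814309153 & 3986421367 = 1811947553
Step 2: 1811947553 & ~(1 << 13) = 1811939361

1811939361


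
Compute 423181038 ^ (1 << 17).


423181038 ^ (1 << 17) = 423181038 ^ 131072 = 423312110

423312110


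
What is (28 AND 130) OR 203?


Step 1: 28 & 130 = 0
Step 2: 0 | 203 = 203

203


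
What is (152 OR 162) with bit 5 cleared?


Step 1: 152 | 162 = 186
Step 2: 186 & ~(1 << 5) = 154

154


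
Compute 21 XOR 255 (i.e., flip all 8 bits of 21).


21 ^ 255 = 234

234


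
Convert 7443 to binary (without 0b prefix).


7443 = 1110100010011 in binary

1110100010011


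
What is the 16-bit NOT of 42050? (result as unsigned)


~0b1010010001000010 = 0b101101110111101 = 23485 (16-bit unsigned)

23485


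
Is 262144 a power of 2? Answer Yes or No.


0b1000000000000000000. Only one bit set => Yes

Yes


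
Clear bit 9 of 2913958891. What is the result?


2913958891 & ~(1 << 9) = 2913958379

2913958379


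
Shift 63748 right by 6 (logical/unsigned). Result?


0b1111100100000100 >> 6 = 0b1111100100 = 996

996


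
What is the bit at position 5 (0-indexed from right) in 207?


0b11001111, position 5 = 0

0


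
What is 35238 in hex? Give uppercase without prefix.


35238 = 89A6 hex

89A6


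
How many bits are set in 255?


0b11111111 has 8 set bits

8


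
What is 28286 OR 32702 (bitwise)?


0b110111001111110 | 0b111111110111110 = 0b111111111111110 = 32766

32766


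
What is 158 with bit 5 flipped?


158 ^ (1 << 5) = 158 ^ 32 = 190

190


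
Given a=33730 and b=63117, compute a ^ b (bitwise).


33730 ^ 63117 = 30031

30031


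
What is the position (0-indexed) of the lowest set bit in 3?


0b11. Lowest set bit at position 0

0


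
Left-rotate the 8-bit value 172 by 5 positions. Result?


Rotate 0b10101100 left by 5 (8-bit) = 0b10010101 = 149

149


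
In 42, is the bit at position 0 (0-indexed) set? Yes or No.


0b101010, bit 0 = 0. No

No


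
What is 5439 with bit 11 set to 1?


5439 | (1 << 11) = 5439 | 2048 = 7487

7487


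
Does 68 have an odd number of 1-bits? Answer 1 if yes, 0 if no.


0b1000100 has 2 ones => parity 0

0


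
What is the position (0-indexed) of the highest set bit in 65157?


0b1111111010000101. Highest set bit at position 15

15


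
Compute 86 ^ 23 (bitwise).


0b1010110 ^ 0b10111 = 0b1000001 = 65

65


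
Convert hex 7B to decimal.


7B hex = 123 decimal

123


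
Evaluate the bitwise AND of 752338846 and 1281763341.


0b101100110101111100011110011110 & 0b1001100011001100010100000001101 = 0b1100010001100000000000001100 = 205914124

205914124


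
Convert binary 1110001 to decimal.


1110001 in decimal = 113

113


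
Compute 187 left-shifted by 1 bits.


0b10111011 << 1 = 0b101110110 = 374

374


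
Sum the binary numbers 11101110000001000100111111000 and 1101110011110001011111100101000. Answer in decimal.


11101110000001000100111111000 + 1101110011110001011111100101000 = 10001100001110010100100100100000 = 2352564512

2352564512


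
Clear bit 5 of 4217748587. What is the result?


4217748587 & ~(1 << 5) = 4217748555

4217748555


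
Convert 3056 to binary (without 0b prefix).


3056 = 101111110000 in binary

101111110000


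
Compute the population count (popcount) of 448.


0b111000000 has 3 set bits

3


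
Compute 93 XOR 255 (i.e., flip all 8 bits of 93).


93 ^ 255 = 162

162


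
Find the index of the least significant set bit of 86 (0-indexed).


0b1010110. Lowest set bit at position 1

1


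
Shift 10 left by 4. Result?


0b1010 << 4 = 0b10100000 = 160

160


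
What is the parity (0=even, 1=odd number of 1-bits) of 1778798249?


0b1101010000001100100111010101001 has 14 ones => parity 0

0


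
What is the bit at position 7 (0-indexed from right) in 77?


0b1001101, position 7 = 0

0


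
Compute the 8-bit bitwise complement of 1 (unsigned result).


~0b1 = 0b11111110 = 254 (8-bit unsigned)

254


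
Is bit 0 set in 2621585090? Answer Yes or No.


0b10011100010000100011011011000010, bit 0 = 0. No

No


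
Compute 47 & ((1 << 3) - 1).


47 & 7 = 7

7


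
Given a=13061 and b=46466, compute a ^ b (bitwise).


13061 ^ 46466 = 34439

34439


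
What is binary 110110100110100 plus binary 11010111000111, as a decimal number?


110110100110100 + 11010111000111 = 1010001011111011 = 41723

41723


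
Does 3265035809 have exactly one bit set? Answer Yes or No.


0b11000010100111000111111000100001. Multiple bits set => No

No


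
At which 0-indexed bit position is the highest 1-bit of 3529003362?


0b11010010010110000101000101100010. Highest set bit at position 31

31


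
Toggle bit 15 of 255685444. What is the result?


255685444 ^ (1 << 15) = 255685444 ^ 32768 = 255718212

255718212


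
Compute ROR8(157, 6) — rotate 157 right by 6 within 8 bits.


Rotate 0b10011101 right by 6 (8-bit) = 0b1110110 = 118

118


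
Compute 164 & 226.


0b10100100 & 0b11100010 = 0b10100000 = 160

160


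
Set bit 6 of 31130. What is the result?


31130 | (1 << 6) = 31130 | 64 = 31194

31194


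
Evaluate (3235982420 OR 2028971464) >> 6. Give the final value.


Step 1: 3235982420 | 2028971464 = 4176457180
Step 2: 4176457180 >> 6 = 65257143

65257143


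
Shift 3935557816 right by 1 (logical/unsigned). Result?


0b11101010100100111101100010111000 >> 1 = 0b1110101010010011110110001011100 = 1967778908

1967778908


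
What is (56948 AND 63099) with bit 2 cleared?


Step 1: 56948 & 63099 = 54896
Step 2: 54896 & ~(1 << 2) = 54896

54896


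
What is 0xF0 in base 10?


F0 hex = 240 decimal

240


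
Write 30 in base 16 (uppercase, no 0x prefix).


30 = 1E hex

1E


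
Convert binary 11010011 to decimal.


11010011 in decimal = 211

211


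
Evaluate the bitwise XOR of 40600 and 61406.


0b1001111010011000 ^ 0b1110111111011110 = 0b111000101000110 = 28998

28998


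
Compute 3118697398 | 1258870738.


0b10111001111000111000101110110110 | 0b1001011000010001101011111010010 = 0b11111011111010111101111111110110 = 4226539510

4226539510


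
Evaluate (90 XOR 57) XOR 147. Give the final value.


Step 1: 90 ^ 57 = 99
Step 2: 99 ^ 147 = 240

240


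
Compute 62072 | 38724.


0b1111001001111000 | 0b1001011101000100 = 0b1111011101111100 = 63356

63356


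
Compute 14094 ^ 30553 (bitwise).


0b11011100001110 ^ 0b111011101011001 = 0b100000001010111 = 16471

16471


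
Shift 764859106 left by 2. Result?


0b101101100101101101001011100010 << 2 = 0b10110110010110110100101110001000 = 3059436424

3059436424


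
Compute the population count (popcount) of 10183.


0b10011111000111 has 9 set bits

9


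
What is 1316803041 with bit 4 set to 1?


1316803041 | (1 << 4) = 1316803041 | 16 = 1316803057

1316803057


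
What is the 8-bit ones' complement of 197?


197 ^ 255 = 58

58


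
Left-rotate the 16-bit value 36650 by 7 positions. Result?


Rotate 0b1000111100101010 left by 7 (16-bit) = 0b1001010101000111 = 38215

38215


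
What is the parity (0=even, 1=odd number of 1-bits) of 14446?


0b11100001101110 has 8 ones => parity 0

0


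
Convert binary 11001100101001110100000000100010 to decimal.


11001100101001110100000000100010 in decimal = 3433512994

3433512994


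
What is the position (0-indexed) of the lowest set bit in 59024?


0b1110011010010000. Lowest set bit at position 4

4


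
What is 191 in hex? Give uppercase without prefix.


191 = BF hex

BF


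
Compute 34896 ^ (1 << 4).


34896 ^ (1 << 4) = 34896 ^ 16 = 34880

34880


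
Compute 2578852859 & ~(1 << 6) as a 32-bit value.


2578852859 & ~(1 << 6) = 2578852795

2578852795


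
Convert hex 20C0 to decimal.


20C0 hex = 8384 decimal

8384


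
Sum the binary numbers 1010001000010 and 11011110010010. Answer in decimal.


1010001000010 + 11011110010010 = 100101111010100 = 19412

19412


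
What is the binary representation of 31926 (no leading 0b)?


31926 = 111110010110110 in binary

111110010110110


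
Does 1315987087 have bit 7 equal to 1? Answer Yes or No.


0b1001110011100000101111010001111, bit 7 = 1. Yes

Yes
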